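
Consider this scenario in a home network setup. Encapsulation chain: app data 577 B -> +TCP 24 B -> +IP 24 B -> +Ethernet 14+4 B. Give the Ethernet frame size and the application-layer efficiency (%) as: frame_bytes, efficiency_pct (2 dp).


TCP segment = 577 + 24 = 601 B
IP packet = 601 + 24 = 625 B
Ethernet frame = 625 + 14 + 4 = 643 B
Efficiency = app / frame = 577 / 643 = 0.897356 = 89.7356% -> 89.74% (2 dp)

643, 89.74


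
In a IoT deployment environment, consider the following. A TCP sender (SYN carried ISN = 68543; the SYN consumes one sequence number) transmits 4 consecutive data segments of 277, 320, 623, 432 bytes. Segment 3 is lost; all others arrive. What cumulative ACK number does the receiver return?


SYN uses sequence number 68543; first data byte = ISN + 1 = 68544.
Segment 1: SEQ = 68544, len = 277 B, covers [68544, 68820]
Segment 2: SEQ = 68821, len = 320 B, covers [68821, 69140]
Segment 3: SEQ = 69141, len = 623 B, covers [69141, 69763] [LOST]
Segment 4: SEQ = 69764, len = 432 B, covers [69764, 70195]
In-order data received: bytes [68544, 69140] (segments 1..2).
Segment 3 missing -> gap begins at byte 69141; later segments buffered out of order.
Cumulative ACK = next expected in-order byte = 68544 + 277 + 320 = 69141

69141


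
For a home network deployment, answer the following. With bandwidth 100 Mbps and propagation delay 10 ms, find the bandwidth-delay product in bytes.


Given: bandwidth = 100 Mbps, delay = 10 ms
BDP in bits = 100 * 10^6 * 10 / 1000
BDP in bits = 1000000
BDP in bytes = 1000000 / 8 = 125000

125000


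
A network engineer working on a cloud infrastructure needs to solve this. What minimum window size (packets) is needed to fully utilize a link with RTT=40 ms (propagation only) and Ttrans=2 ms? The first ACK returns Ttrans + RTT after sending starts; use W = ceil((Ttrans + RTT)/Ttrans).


Given: Ttrans = 2 ms, RTT = 40 ms (= 2 * Tprop, Tprop = 20 ms)
Time until first ACK returns = Ttrans + RTT = 2 + 40 = 42 ms
Need W * Ttrans >= Ttrans + RTT  ->  W >= (Ttrans + RTT) / Ttrans
(Ttrans + RTT) / Ttrans = 42 / 2 = 21
W_min = ceil(21) = 21

21


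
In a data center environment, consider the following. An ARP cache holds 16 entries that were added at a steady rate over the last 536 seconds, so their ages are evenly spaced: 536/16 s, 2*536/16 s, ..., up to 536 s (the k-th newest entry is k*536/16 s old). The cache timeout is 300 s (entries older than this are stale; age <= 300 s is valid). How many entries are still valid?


Ages are k * 536/16 s for k = 1..16 (spacing = 33.5000 s).
Entry k is valid iff k * 536/16 <= 300 iff k <= 16 * 300 / 536 = 8.9552
n_valid = floor(8.9552) = 8
(n_stale = 16 - 8 = 8)

8


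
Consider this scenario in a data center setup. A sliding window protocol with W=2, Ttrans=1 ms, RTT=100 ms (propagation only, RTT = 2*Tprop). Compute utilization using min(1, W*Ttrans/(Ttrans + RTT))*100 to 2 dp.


Given: W = 2, Ttrans = 1 ms, RTT = 100 ms (= 2 * Tprop, Tprop = 50 ms)
Cycle time = Ttrans + RTT = 1 + 100 = 101 ms (first packet sent until its ACK returns)
W * Ttrans = 2 * 1 = 2 ms of sending per cycle
W * Ttrans / (Ttrans + RTT) = 2 / 101 = 0.019802
U = min(1, 0.019802) = 0.019802
U% = 1.98%

1.98


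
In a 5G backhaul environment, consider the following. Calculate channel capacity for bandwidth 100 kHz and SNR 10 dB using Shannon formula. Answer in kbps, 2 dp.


Given: B = 100 kHz, SNR = 10 dB
SNR linear = 10^(10/10) = 10
1 + SNR = 11
log2(11) = 3.4594316186
C = 100 * 1000 * 3.4594316186 = 345943.1619 bps
C = 345.943162 kbps -> 345.94 kbps (2 dp)

345.94


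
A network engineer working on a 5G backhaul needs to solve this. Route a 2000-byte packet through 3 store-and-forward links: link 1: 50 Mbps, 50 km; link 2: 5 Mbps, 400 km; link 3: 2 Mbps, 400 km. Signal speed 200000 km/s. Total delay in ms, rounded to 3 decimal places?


Packet = 2000 bytes = 16000 bits. Store-and-forward: sum (t_trans + t_prop) per link.
Link 1: t_trans = 16000/(50*10^6) s = 0.3200 ms; t_prop = 50/200000 s = 0.2500 ms; subtotal = 0.5700 ms
Link 2: t_trans = 16000/(5*10^6) s = 3.2000 ms; t_prop = 400/200000 s = 2.0000 ms; subtotal = 5.2000 ms
Link 3: t_trans = 16000/(2*10^6) s = 8.0000 ms; t_prop = 400/200000 s = 2.0000 ms; subtotal = 10.0000 ms
End-to-end = 0.5700 + 5.2000 + 10.0000 = 15.7700 ms -> 15.770 ms (3 dp)

15.770


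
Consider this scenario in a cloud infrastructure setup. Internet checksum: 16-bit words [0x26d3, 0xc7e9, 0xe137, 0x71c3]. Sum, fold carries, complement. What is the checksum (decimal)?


Given words: [0x26d3, 0xc7e9, 0xe137, 0x71c3]
Step 1: Sum all words
Raw sum = 9939 + 51177 + 57655 + 29123 = 147894
Step 2: Fold carry: (16822 + 2) = 16824
One's complement = ~16824 & 0xFFFF = 48711

48711


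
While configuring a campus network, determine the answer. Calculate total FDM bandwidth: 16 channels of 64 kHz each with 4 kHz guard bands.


Given: 16 channels, 64 kHz each, guard = 4 kHz
Channel bandwidth = 16 * 64 = 1024 kHz
Guard bands = 15 gaps * 4 kHz = 60 kHz
Total = 1024 + 60 = 1084 kHz

1084


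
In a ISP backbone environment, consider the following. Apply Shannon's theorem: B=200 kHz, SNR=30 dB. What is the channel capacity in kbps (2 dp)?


Given: B = 200 kHz, SNR = 30 dB
SNR linear = 10^(30/10) = 1000
1 + SNR = 1001
log2(1001) = 9.9672262588
C = 200 * 1000 * 9.9672262588 = 1993445.2518 bps
C = 1993.445252 kbps -> 1993.45 kbps (2 dp)

1993.45


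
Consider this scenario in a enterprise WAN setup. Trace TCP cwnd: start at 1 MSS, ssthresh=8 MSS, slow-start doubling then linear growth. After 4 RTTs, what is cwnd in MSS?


RTT 0: cwnd = 1 MSS (initial)
RTT 1: cwnd = 2 MSS (slow start, doubled)
RTT 2: cwnd = 4 MSS (slow start, doubled)
RTT 3: cwnd = 8 MSS (slow start, doubled)
RTT 4: cwnd = 9 MSS (congestion avoidance, +1)

9


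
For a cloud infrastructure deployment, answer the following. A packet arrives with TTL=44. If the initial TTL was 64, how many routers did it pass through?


Given: initial TTL = 64, received TTL = 44
Hops = initial TTL - received TTL
Hops = 64 - 44 = 20

20


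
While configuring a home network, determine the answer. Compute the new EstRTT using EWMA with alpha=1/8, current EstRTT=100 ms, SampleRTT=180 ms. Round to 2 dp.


Given: EstRTT = 100 ms, SampleRTT = 180 ms, alpha = 1/8
New EstRTT = (1 - alpha) * EstRTT + alpha * SampleRTT
(7/8) * 100 = 87.5
(1/8) * 180 = 22.5
New EstRTT = 87.5 + 22.5 = 110 ms -> 110.00 ms (2 dp)

110.00


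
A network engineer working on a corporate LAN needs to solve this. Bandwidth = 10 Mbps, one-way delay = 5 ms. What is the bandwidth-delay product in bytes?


Given: bandwidth = 10 Mbps, delay = 5 ms
BDP in bits = 10 * 10^6 * 5 / 1000
BDP in bits = 50000
BDP in bytes = 50000 / 8 = 6250

6250


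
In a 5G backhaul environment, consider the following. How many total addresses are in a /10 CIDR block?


Given: CIDR prefix /10
Host bits = 32 - 10 = 22
Total addresses = 2^22 = 4194304

4194304


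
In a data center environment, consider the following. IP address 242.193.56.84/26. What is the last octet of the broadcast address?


Given: IP = 242.193.56.84, prefix = /26
Host bits = 32 - 26 = 6
Network last octet = 84 AND mask = 64
Host part size = 2^6 - 1 = 63
Broadcast last octet = 64 OR 63 = 127

127


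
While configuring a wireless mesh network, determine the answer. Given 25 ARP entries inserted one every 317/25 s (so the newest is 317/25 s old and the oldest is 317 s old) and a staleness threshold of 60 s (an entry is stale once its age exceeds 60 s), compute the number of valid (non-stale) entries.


Ages are k * 317/25 s for k = 1..25 (spacing = 12.6800 s).
Entry k is valid iff k * 317/25 <= 60 iff k <= 25 * 60 / 317 = 4.7319
n_valid = floor(4.7319) = 4
(n_stale = 25 - 4 = 21)

4


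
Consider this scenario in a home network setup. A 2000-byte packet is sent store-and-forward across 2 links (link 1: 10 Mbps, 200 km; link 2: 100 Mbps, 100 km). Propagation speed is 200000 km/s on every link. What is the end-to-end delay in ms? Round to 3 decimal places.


Packet = 2000 bytes = 16000 bits. Store-and-forward: sum (t_trans + t_prop) per link.
Link 1: t_trans = 16000/(10*10^6) s = 1.6000 ms; t_prop = 200/200000 s = 1.0000 ms; subtotal = 2.6000 ms
Link 2: t_trans = 16000/(100*10^6) s = 0.1600 ms; t_prop = 100/200000 s = 0.5000 ms; subtotal = 0.6600 ms
End-to-end = 2.6000 + 0.6600 = 3.2600 ms -> 3.260 ms (3 dp)

3.260


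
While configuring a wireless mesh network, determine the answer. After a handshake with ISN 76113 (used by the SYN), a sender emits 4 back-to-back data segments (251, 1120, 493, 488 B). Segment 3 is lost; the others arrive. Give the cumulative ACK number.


SYN uses sequence number 76113; first data byte = ISN + 1 = 76114.
Segment 1: SEQ = 76114, len = 251 B, covers [76114, 76364]
Segment 2: SEQ = 76365, len = 1120 B, covers [76365, 77484]
Segment 3: SEQ = 77485, len = 493 B, covers [77485, 77977] [LOST]
Segment 4: SEQ = 77978, len = 488 B, covers [77978, 78465]
In-order data received: bytes [76114, 77484] (segments 1..2).
Segment 3 missing -> gap begins at byte 77485; later segments buffered out of order.
Cumulative ACK = next expected in-order byte = 76114 + 251 + 1120 = 77485

77485


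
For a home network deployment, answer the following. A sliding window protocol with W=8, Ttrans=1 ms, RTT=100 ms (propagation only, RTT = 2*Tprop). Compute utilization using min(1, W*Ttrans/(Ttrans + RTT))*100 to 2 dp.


Given: W = 8, Ttrans = 1 ms, RTT = 100 ms (= 2 * Tprop, Tprop = 50 ms)
Cycle time = Ttrans + RTT = 1 + 100 = 101 ms (first packet sent until its ACK returns)
W * Ttrans = 8 * 1 = 8 ms of sending per cycle
W * Ttrans / (Ttrans + RTT) = 8 / 101 = 0.079208
U = min(1, 0.079208) = 0.079208
U% = 7.92%

7.92


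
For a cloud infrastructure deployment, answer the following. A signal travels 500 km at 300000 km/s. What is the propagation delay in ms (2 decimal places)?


Given: distance = 500 km, speed = 300000 km/s
Delay = distance / speed = 500 / 300000 seconds
Delay in ms = 500 * 1000 / 300000
Delay = 1.6667 ms
Rounded to 2 dp = 1.67 ms

1.67


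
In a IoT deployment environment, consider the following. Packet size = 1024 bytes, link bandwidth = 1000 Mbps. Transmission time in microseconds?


Given: packet = 1024 bytes, bandwidth = 1000 Mbps
Packet in bits = 1024 * 8 = 8192 bits
Bandwidth = 1000 * 10^6 = 1000000000 bps
Time = 8192 / 1000000000 seconds
Time in us = 8192 * 10^6 / 1000000000 = 8.192

8.192


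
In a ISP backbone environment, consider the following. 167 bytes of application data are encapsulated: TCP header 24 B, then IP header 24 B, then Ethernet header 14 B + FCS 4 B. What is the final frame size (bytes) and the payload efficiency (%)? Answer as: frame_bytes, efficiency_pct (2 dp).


TCP segment = 167 + 24 = 191 B
IP packet = 191 + 24 = 215 B
Ethernet frame = 215 + 14 + 4 = 233 B
Efficiency = app / frame = 167 / 233 = 0.716738 = 71.6738% -> 71.67% (2 dp)

233, 71.67


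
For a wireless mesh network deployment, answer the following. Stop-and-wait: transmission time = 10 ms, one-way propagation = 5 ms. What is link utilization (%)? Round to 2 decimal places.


Given: Ttrans = 10 ms, Tprop = 5 ms
RTT = 2 * Tprop = 2 * 5 = 10 ms
U = Ttrans / (Ttrans + RTT)
U = 10 / (10 + 10)
U = 10 / 20 = 0.5
U% = 50.00%

50.00


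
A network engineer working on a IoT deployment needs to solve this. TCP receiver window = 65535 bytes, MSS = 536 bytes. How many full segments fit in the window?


Given: RWND = 65535 bytes, MSS = 536 bytes
Full segments = floor(RWND / MSS)
Full segments = floor(65535 / 536)
Full segments = floor(122.2668) = 122

122


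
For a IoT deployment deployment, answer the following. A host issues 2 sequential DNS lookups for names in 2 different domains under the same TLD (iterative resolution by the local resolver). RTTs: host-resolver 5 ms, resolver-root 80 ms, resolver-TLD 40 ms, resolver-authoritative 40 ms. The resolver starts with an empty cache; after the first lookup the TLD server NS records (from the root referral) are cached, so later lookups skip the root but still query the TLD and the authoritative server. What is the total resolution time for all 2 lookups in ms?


Lookup 1 (cold cache): local + root + TLD + auth = 5 + 80 + 40 + 40 = 165 ms
Lookups 2..2 (TLD NS cached -> skip root; new domain -> still ask TLD and auth): local + TLD + auth = 5 + 40 + 40 = 85 ms each
Remaining 1 lookups: 1 * 85 = 85 ms
Total = 165 + 85 = 250 ms

250


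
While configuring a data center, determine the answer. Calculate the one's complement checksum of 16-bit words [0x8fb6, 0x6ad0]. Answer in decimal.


Given words: [0x8fb6, 0x6ad0]
Step 1: Sum all words
Raw sum = 36790 + 27344 = 64134
One's complement = ~64134 & 0xFFFF = 1401

1401


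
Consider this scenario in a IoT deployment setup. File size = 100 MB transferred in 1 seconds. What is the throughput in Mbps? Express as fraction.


Given: file = 100 MB, time = 1 s
File in Mb = 100 * 8 = 800 Mb
Throughput = 800 / 1 Mbps
Throughput = 800 Mbps

800


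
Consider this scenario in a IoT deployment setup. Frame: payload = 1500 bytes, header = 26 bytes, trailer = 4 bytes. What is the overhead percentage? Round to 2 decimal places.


Given: payload = 1500 B, header = 26 B, trailer = 4 B
Overhead bytes = header + trailer = 26 + 4 = 30
Total frame = payload + overhead = 1500 + 30 = 1530
Overhead % = 30 / 1530 * 100 = 1.9608% -> 1.96% (2 dp)

1.96


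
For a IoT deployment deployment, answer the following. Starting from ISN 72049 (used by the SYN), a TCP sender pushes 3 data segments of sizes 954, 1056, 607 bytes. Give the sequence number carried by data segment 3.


The SYN occupies sequence number ISN = 72049, so the first data byte is ISN + 1 = 72050.
SEQ of data segment i = (ISN + 1) + sum of payload sizes of segments 1..i-1.
Segment 1: SEQ = 72050, payload = 954 bytes
Segment 2: SEQ = 73004, payload = 1056 bytes
Segment 3: SEQ = 74060, payload = 607 bytes
SEQ of segment 3 = 72050 + 954 + 1056 = 74060

74060


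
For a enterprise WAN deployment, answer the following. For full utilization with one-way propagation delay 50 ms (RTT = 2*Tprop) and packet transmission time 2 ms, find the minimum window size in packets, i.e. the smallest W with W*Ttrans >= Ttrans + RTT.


Given: Ttrans = 2 ms, RTT = 100 ms (= 2 * Tprop, Tprop = 50 ms)
Time until first ACK returns = Ttrans + RTT = 2 + 100 = 102 ms
Need W * Ttrans >= Ttrans + RTT  ->  W >= (Ttrans + RTT) / Ttrans
(Ttrans + RTT) / Ttrans = 102 / 2 = 51
W_min = ceil(51) = 51

51


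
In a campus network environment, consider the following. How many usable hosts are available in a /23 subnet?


Given: subnet mask /23
Host bits = 32 - 23 = 9
Total addresses = 2^9 = 512
Usable hosts = 512 - 2 (network + broadcast) = 510

510


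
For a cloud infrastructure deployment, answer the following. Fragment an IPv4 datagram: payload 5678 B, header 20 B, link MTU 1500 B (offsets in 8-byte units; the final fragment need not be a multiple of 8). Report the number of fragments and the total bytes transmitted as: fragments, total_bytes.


Max data per non-final fragment = floor((MTU - header)/8)*8 = floor((1500 - 20)/8)*8 = floor(1480/8)*8 = 1480 B
Final fragment needs no 8-byte alignment: it can carry up to MTU - header = 1480 B
Non-final fragments needed = ceil((payload - 1480) / 1480) = ceil(4198/1480) = ceil(2.8365) = 3
Number of fragments = 3 + 1 = 4
Fragment sizes (data): 3 * 1480 B + 1238 B (last, 1238 <= 1480 OK)
Total bytes sent = payload + n_frags * header = 5678 + 4*20 = 5678 + 80 = 5758 B

4, 5758


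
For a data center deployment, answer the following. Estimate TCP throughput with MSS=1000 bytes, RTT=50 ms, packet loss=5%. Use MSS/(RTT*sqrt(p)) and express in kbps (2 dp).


Given: MSS = 1000 bytes, RTT = 50 ms, loss = 5%
RTT in seconds = 50 / 1000 = 0.05
Loss rate = 5% = 0.05
sqrt(loss) = sqrt(0.05) = 0.223606797750
Throughput (bytes/s) = 1000 / (0.05 * 0.223606797750) = 89442.7191
Throughput (kbps) = 89442.7191 * 8 / 1000 = 715.541753 -> 715.54 kbps (2 dp)

715.54


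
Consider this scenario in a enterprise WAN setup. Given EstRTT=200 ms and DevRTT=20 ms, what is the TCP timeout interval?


Given: EstRTT = 200 ms, DevRTT = 20 ms
Timeout = EstRTT + 4 * DevRTT
4 * DevRTT = 4 * 20 = 80
Timeout = 200 + 80 = 280 ms

280


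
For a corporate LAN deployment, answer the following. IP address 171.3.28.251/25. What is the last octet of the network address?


Given: IP = 171.3.28.251, prefix = /25
Subnet mask = 255.255.255.128
Last octet of IP: 251
Last octet of mask: 128
Network last octet = 251 AND 128 = 128

128


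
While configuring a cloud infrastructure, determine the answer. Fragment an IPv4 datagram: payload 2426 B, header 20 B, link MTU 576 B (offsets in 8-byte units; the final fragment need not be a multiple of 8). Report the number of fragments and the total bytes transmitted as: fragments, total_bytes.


Max data per non-final fragment = floor((MTU - header)/8)*8 = floor((576 - 20)/8)*8 = floor(556/8)*8 = 552 B
Final fragment needs no 8-byte alignment: it can carry up to MTU - header = 556 B
Non-final fragments needed = ceil((payload - 556) / 552) = ceil(1870/552) = ceil(3.3877) = 4
Number of fragments = 4 + 1 = 5
Fragment sizes (data): 4 * 552 B + 218 B (last, 218 <= 556 OK)
Total bytes sent = payload + n_frags * header = 2426 + 5*20 = 2426 + 100 = 2526 B

5, 2526


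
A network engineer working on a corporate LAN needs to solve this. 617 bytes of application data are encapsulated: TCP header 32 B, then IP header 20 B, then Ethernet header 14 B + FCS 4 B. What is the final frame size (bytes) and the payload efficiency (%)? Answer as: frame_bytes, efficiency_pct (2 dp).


TCP segment = 617 + 32 = 649 B
IP packet = 649 + 20 = 669 B
Ethernet frame = 669 + 14 + 4 = 687 B
Efficiency = app / frame = 617 / 687 = 0.898108 = 89.8108% -> 89.81% (2 dp)

687, 89.81


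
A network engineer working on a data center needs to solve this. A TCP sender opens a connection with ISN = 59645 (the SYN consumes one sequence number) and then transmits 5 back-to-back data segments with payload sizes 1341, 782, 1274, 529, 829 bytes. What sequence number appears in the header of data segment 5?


The SYN occupies sequence number ISN = 59645, so the first data byte is ISN + 1 = 59646.
SEQ of data segment i = (ISN + 1) + sum of payload sizes of segments 1..i-1.
Segment 1: SEQ = 59646, payload = 1341 bytes
Segment 2: SEQ = 60987, payload = 782 bytes
Segment 3: SEQ = 61769, payload = 1274 bytes
Segment 4: SEQ = 63043, payload = 529 bytes
Segment 5: SEQ = 63572, payload = 829 bytes
SEQ of segment 5 = 59646 + 1341 + 782 + 1274 + 529 = 63572

63572


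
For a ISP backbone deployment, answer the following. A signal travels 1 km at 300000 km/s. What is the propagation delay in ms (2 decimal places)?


Given: distance = 1 km, speed = 300000 km/s
Delay = distance / speed = 1 / 300000 seconds
Delay in ms = 1 * 1000 / 300000
Delay = 0.0033 ms
Rounded to 2 dp = 0.00 ms

0.00


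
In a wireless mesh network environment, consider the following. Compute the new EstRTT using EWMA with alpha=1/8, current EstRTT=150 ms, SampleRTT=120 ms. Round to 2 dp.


Given: EstRTT = 150 ms, SampleRTT = 120 ms, alpha = 1/8
New EstRTT = (1 - alpha) * EstRTT + alpha * SampleRTT
(7/8) * 150 = 131.25
(1/8) * 120 = 15
New EstRTT = 131.25 + 15 = 146.25 ms -> 146.25 ms (2 dp)

146.25


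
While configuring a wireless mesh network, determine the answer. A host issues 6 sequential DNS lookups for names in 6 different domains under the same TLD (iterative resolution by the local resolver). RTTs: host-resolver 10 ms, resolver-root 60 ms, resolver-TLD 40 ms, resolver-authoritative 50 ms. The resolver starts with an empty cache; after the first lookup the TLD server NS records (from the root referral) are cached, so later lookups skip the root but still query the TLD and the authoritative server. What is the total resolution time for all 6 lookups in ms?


Lookup 1 (cold cache): local + root + TLD + auth = 10 + 60 + 40 + 50 = 160 ms
Lookups 2..6 (TLD NS cached -> skip root; new domain -> still ask TLD and auth): local + TLD + auth = 10 + 40 + 50 = 100 ms each
Remaining 5 lookups: 5 * 100 = 500 ms
Total = 160 + 500 = 660 ms

660


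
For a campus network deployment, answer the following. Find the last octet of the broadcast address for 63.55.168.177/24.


Given: IP = 63.55.168.177, prefix = /24
Host bits = 32 - 24 = 8
Network last octet = 177 AND mask = 0
Host part size = 2^8 - 1 = 255
Broadcast last octet = 0 OR 255 = 255

255


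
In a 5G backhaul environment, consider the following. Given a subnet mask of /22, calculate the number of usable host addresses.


Given: subnet mask /22
Host bits = 32 - 22 = 10
Total addresses = 2^10 = 1024
Usable hosts = 1024 - 2 (network + broadcast) = 1022

1022


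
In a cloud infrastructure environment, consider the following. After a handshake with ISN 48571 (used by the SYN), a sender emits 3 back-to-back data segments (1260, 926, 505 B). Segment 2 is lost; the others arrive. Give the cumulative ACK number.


SYN uses sequence number 48571; first data byte = ISN + 1 = 48572.
Segment 1: SEQ = 48572, len = 1260 B, covers [48572, 49831]
Segment 2: SEQ = 49832, len = 926 B, covers [49832, 50757] [LOST]
Segment 3: SEQ = 50758, len = 505 B, covers [50758, 51262]
In-order data received: bytes [48572, 49831] (segments 1..1).
Segment 2 missing -> gap begins at byte 49832; later segments buffered out of order.
Cumulative ACK = next expected in-order byte = 48572 + 1260 = 49832

49832


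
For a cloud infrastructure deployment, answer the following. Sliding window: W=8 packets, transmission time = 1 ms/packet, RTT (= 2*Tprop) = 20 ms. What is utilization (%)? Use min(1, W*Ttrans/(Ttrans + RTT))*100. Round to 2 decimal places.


Given: W = 8, Ttrans = 1 ms, RTT = 20 ms (= 2 * Tprop, Tprop = 10 ms)
Cycle time = Ttrans + RTT = 1 + 20 = 21 ms (first packet sent until its ACK returns)
W * Ttrans = 8 * 1 = 8 ms of sending per cycle
W * Ttrans / (Ttrans + RTT) = 8 / 21 = 0.380952
U = min(1, 0.380952) = 0.380952
U% = 38.10%

38.10


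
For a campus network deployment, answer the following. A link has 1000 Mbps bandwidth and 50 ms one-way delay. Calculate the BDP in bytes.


Given: bandwidth = 1000 Mbps, delay = 50 ms
BDP in bits = 1000 * 10^6 * 50 / 1000
BDP in bits = 50000000
BDP in bytes = 50000000 / 8 = 6250000

6250000


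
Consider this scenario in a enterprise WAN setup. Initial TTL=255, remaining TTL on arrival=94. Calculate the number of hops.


Given: initial TTL = 255, received TTL = 94
Hops = initial TTL - received TTL
Hops = 255 - 94 = 161

161


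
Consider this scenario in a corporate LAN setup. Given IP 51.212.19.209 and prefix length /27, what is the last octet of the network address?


Given: IP = 51.212.19.209, prefix = /27
Subnet mask = 255.255.255.224
Last octet of IP: 209
Last octet of mask: 224
Network last octet = 209 AND 224 = 192

192


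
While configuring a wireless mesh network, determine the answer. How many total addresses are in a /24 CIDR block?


Given: CIDR prefix /24
Host bits = 32 - 24 = 8
Total addresses = 2^8 = 256

256


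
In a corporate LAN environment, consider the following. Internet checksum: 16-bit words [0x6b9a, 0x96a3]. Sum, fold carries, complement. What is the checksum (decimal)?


Given words: [0x6b9a, 0x96a3]
Step 1: Sum all words
Raw sum = 27546 + 38563 = 66109
Step 2: Fold carry: (573 + 1) = 574
One's complement = ~574 & 0xFFFF = 64961

64961


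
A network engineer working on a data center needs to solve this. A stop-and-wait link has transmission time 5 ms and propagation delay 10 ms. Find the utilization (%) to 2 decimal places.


Given: Ttrans = 5 ms, Tprop = 10 ms
RTT = 2 * Tprop = 2 * 10 = 20 ms
U = Ttrans / (Ttrans + RTT)
U = 5 / (5 + 20)
U = 5 / 25 = 0.2
U% = 20.00%

20.00


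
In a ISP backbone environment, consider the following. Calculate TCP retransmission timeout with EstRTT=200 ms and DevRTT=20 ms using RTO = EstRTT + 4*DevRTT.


Given: EstRTT = 200 ms, DevRTT = 20 ms
Timeout = EstRTT + 4 * DevRTT
4 * DevRTT = 4 * 20 = 80
Timeout = 200 + 80 = 280 ms

280


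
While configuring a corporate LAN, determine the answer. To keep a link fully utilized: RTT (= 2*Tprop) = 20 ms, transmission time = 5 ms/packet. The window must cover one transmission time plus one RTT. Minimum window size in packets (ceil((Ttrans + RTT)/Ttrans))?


Given: Ttrans = 5 ms, RTT = 20 ms (= 2 * Tprop, Tprop = 10 ms)
Time until first ACK returns = Ttrans + RTT = 5 + 20 = 25 ms
Need W * Ttrans >= Ttrans + RTT  ->  W >= (Ttrans + RTT) / Ttrans
(Ttrans + RTT) / Ttrans = 25 / 5 = 5
W_min = ceil(5) = 5

5


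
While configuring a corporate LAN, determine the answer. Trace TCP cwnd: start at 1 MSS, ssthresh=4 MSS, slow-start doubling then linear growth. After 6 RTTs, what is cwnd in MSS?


RTT 0: cwnd = 1 MSS (initial)
RTT 1: cwnd = 2 MSS (slow start, doubled)
RTT 2: cwnd = 4 MSS (slow start, doubled)
RTT 3: cwnd = 5 MSS (congestion avoidance, +1)
RTT 4: cwnd = 6 MSS (congestion avoidance, +1)
RTT 5: cwnd = 7 MSS (congestion avoidance, +1)
RTT 6: cwnd = 8 MSS (congestion avoidance, +1)

8


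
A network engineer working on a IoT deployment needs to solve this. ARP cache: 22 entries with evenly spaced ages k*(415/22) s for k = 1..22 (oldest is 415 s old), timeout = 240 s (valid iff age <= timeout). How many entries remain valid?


Ages are k * 415/22 s for k = 1..22 (spacing = 18.8636 s).
Entry k is valid iff k * 415/22 <= 240 iff k <= 22 * 240 / 415 = 12.7229
n_valid = floor(12.7229) = 12
(n_stale = 22 - 12 = 10)

12


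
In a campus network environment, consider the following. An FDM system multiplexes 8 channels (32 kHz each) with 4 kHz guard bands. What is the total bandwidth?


Given: 8 channels, 32 kHz each, guard = 4 kHz
Channel bandwidth = 8 * 32 = 256 kHz
Guard bands = 7 gaps * 4 kHz = 28 kHz
Total = 256 + 28 = 284 kHz

284


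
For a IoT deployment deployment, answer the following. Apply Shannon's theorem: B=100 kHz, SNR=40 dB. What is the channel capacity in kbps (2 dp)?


Given: B = 100 kHz, SNR = 40 dB
SNR linear = 10^(40/10) = 10000
1 + SNR = 10001
log2(10001) = 13.2878566418
C = 100 * 1000 * 13.2878566418 = 1328785.6642 bps
C = 1328.785664 kbps -> 1328.79 kbps (2 dp)

1328.79


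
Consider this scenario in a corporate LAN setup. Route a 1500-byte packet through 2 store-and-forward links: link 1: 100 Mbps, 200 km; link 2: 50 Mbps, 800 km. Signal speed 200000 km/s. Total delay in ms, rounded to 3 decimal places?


Packet = 1500 bytes = 12000 bits. Store-and-forward: sum (t_trans + t_prop) per link.
Link 1: t_trans = 12000/(100*10^6) s = 0.1200 ms; t_prop = 200/200000 s = 1.0000 ms; subtotal = 1.1200 ms
Link 2: t_trans = 12000/(50*10^6) s = 0.2400 ms; t_prop = 800/200000 s = 4.0000 ms; subtotal = 4.2400 ms
End-to-end = 1.1200 + 4.2400 = 5.3600 ms -> 5.360 ms (3 dp)

5.360


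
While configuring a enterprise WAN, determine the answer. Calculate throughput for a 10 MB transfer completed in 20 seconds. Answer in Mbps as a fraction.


Given: file = 10 MB, time = 20 s
File in Mb = 10 * 8 = 80 Mb
Throughput = 80 / 20 Mbps
Throughput = 4 Mbps

4


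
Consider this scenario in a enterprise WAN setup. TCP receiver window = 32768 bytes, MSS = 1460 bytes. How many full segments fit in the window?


Given: RWND = 32768 bytes, MSS = 1460 bytes
Full segments = floor(RWND / MSS)
Full segments = floor(32768 / 1460)
Full segments = floor(22.4438) = 22

22


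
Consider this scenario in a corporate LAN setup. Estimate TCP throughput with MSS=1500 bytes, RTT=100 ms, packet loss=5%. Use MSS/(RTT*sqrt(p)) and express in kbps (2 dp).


Given: MSS = 1500 bytes, RTT = 100 ms, loss = 5%
RTT in seconds = 100 / 1000 = 0.1
Loss rate = 5% = 0.05
sqrt(loss) = sqrt(0.05) = 0.223606797750
Throughput (bytes/s) = 1500 / (0.1 * 0.223606797750) = 67082.0393
Throughput (kbps) = 67082.0393 * 8 / 1000 = 536.656315 -> 536.66 kbps (2 dp)

536.66


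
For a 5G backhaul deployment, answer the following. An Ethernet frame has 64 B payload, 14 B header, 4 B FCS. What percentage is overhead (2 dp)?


Given: payload = 64 B, header = 14 B, trailer = 4 B
Overhead bytes = header + trailer = 14 + 4 = 18
Total frame = payload + overhead = 64 + 18 = 82
Overhead % = 18 / 82 * 100 = 21.9512% -> 21.95% (2 dp)

21.95


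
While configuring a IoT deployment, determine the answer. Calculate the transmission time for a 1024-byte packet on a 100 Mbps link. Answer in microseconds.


Given: packet = 1024 bytes, bandwidth = 100 Mbps
Packet in bits = 1024 * 8 = 8192 bits
Bandwidth = 100 * 10^6 = 100000000 bps
Time = 8192 / 100000000 seconds
Time in us = 8192 * 10^6 / 100000000 = 81.92

81.92


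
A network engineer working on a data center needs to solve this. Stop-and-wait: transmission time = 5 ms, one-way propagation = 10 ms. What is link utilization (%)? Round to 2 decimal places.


Given: Ttrans = 5 ms, Tprop = 10 ms
RTT = 2 * Tprop = 2 * 10 = 20 ms
U = Ttrans / (Ttrans + RTT)
U = 5 / (5 + 20)
U = 5 / 25 = 0.2
U% = 20.00%

20.00


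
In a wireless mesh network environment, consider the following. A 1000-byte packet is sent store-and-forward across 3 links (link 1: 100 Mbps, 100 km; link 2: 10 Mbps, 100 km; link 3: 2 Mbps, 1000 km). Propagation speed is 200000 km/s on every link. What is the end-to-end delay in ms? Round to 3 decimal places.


Packet = 1000 bytes = 8000 bits. Store-and-forward: sum (t_trans + t_prop) per link.
Link 1: t_trans = 8000/(100*10^6) s = 0.0800 ms; t_prop = 100/200000 s = 0.5000 ms; subtotal = 0.5800 ms
Link 2: t_trans = 8000/(10*10^6) s = 0.8000 ms; t_prop = 100/200000 s = 0.5000 ms; subtotal = 1.3000 ms
Link 3: t_trans = 8000/(2*10^6) s = 4.0000 ms; t_prop = 1000/200000 s = 5.0000 ms; subtotal = 9.0000 ms
End-to-end = 0.5800 + 1.3000 + 9.0000 = 10.8800 ms -> 10.880 ms (3 dp)

10.880


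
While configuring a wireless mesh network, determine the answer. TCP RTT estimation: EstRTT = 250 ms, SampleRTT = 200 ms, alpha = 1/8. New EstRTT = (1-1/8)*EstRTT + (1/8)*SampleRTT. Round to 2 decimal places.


Given: EstRTT = 250 ms, SampleRTT = 200 ms, alpha = 1/8
New EstRTT = (1 - alpha) * EstRTT + alpha * SampleRTT
(7/8) * 250 = 218.75
(1/8) * 200 = 25
New EstRTT = 218.75 + 25 = 243.75 ms -> 243.75 ms (2 dp)

243.75


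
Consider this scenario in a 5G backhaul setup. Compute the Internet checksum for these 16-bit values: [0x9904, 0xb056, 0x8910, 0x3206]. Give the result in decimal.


Given words: [0x9904, 0xb056, 0x8910, 0x3206]
Step 1: Sum all words
Raw sum = 39172 + 45142 + 35088 + 12806 = 132208
Step 2: Fold carry: (1136 + 2) = 1138
One's complement = ~1138 & 0xFFFF = 64397

64397


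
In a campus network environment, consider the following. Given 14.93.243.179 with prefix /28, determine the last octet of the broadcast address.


Given: IP = 14.93.243.179, prefix = /28
Host bits = 32 - 28 = 4
Network last octet = 179 AND mask = 176
Host part size = 2^4 - 1 = 15
Broadcast last octet = 176 OR 15 = 191

191


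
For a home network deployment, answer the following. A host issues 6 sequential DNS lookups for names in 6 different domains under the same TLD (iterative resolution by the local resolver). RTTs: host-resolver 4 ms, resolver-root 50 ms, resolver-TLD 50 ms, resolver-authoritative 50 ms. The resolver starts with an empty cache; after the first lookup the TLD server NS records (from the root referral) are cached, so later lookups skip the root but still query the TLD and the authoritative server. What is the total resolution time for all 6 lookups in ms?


Lookup 1 (cold cache): local + root + TLD + auth = 4 + 50 + 50 + 50 = 154 ms
Lookups 2..6 (TLD NS cached -> skip root; new domain -> still ask TLD and auth): local + TLD + auth = 4 + 50 + 50 = 104 ms each
Remaining 5 lookups: 5 * 104 = 520 ms
Total = 154 + 520 = 674 ms

674


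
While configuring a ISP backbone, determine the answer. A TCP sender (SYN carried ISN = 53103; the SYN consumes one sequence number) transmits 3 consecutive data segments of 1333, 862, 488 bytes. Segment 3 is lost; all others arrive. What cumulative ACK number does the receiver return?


SYN uses sequence number 53103; first data byte = ISN + 1 = 53104.
Segment 1: SEQ = 53104, len = 1333 B, covers [53104, 54436]
Segment 2: SEQ = 54437, len = 862 B, covers [54437, 55298]
Segment 3: SEQ = 55299, len = 488 B, covers [55299, 55786] [LOST]
In-order data received: bytes [53104, 55298] (segments 1..2).
Segment 3 missing -> gap begins at byte 55299.
Cumulative ACK = next expected in-order byte = 53104 + 1333 + 862 = 55299

55299


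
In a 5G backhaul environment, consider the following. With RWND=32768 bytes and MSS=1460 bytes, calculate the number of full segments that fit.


Given: RWND = 32768 bytes, MSS = 1460 bytes
Full segments = floor(RWND / MSS)
Full segments = floor(32768 / 1460)
Full segments = floor(22.4438) = 22

22


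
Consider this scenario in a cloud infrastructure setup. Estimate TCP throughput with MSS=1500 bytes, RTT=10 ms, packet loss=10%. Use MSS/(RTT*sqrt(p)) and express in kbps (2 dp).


Given: MSS = 1500 bytes, RTT = 10 ms, loss = 10%
RTT in seconds = 10 / 1000 = 0.01
Loss rate = 10% = 0.1
sqrt(loss) = sqrt(0.1) = 0.316227766017
Throughput (bytes/s) = 1500 / (0.01 * 0.316227766017) = 474341.6490
Throughput (kbps) = 474341.6490 * 8 / 1000 = 3794.733192 -> 3794.73 kbps (2 dp)

3794.73


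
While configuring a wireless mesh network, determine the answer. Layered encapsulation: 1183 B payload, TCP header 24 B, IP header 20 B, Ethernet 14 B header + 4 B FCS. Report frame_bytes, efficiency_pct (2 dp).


TCP segment = 1183 + 24 = 1207 B
IP packet = 1207 + 20 = 1227 B
Ethernet frame = 1227 + 14 + 4 = 1245 B
Efficiency = app / frame = 1183 / 1245 = 0.950201 = 95.0201% -> 95.02% (2 dp)

1245, 95.02


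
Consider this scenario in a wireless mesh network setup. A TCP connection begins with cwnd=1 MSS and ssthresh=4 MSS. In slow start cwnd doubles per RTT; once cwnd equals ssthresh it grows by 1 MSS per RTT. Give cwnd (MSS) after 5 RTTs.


RTT 0: cwnd = 1 MSS (initial)
RTT 1: cwnd = 2 MSS (slow start, doubled)
RTT 2: cwnd = 4 MSS (slow start, doubled)
RTT 3: cwnd = 5 MSS (congestion avoidance, +1)
RTT 4: cwnd = 6 MSS (congestion avoidance, +1)
RTT 5: cwnd = 7 MSS (congestion avoidance, +1)

7


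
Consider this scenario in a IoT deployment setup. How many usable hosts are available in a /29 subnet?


Given: subnet mask /29
Host bits = 32 - 29 = 3
Total addresses = 2^3 = 8
Usable hosts = 8 - 2 (network + broadcast) = 6

6


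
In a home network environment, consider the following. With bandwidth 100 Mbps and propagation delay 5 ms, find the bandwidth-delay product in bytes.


Given: bandwidth = 100 Mbps, delay = 5 ms
BDP in bits = 100 * 10^6 * 5 / 1000
BDP in bits = 500000
BDP in bytes = 500000 / 8 = 62500

62500


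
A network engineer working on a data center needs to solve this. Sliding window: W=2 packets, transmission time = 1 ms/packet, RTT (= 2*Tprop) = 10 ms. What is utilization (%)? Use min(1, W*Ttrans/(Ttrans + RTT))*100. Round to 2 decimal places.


Given: W = 2, Ttrans = 1 ms, RTT = 10 ms (= 2 * Tprop, Tprop = 5 ms)
Cycle time = Ttrans + RTT = 1 + 10 = 11 ms (first packet sent until its ACK returns)
W * Ttrans = 2 * 1 = 2 ms of sending per cycle
W * Ttrans / (Ttrans + RTT) = 2 / 11 = 0.181818
U = min(1, 0.181818) = 0.181818
U% = 18.18%

18.18


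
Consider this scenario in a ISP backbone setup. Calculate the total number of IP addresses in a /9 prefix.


Given: CIDR prefix /9
Host bits = 32 - 9 = 23
Total addresses = 2^23 = 8388608

8388608


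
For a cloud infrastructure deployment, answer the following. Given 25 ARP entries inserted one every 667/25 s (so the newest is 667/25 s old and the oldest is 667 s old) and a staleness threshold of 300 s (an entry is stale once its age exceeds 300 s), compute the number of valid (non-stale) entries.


Ages are k * 667/25 s for k = 1..25 (spacing = 26.6800 s).
Entry k is valid iff k * 667/25 <= 300 iff k <= 25 * 300 / 667 = 11.2444
n_valid = floor(11.2444) = 11
(n_stale = 25 - 11 = 14)

11


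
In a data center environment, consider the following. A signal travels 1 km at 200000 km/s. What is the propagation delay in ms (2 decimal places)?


Given: distance = 1 km, speed = 200000 km/s
Delay = distance / speed = 1 / 200000 seconds
Delay in ms = 1 * 1000 / 200000
Delay = 0.0050 ms
Rounded to 2 dp = 0.01 ms

0.01


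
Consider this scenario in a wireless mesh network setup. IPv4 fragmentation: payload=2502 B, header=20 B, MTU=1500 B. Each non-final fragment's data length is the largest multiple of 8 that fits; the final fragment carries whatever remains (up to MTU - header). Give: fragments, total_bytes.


Max data per non-final fragment = floor((MTU - header)/8)*8 = floor((1500 - 20)/8)*8 = floor(1480/8)*8 = 1480 B
Final fragment needs no 8-byte alignment: it can carry up to MTU - header = 1480 B
Non-final fragments needed = ceil((payload - 1480) / 1480) = ceil(1022/1480) = ceil(0.6905) = 1
Number of fragments = 1 + 1 = 2
Fragment sizes (data): 1 * 1480 B + 1022 B (last, 1022 <= 1480 OK)
Total bytes sent = payload + n_frags * header = 2502 + 2*20 = 2502 + 40 = 2542 B

2, 2542


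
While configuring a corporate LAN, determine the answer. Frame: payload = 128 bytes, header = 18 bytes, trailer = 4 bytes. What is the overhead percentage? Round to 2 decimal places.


Given: payload = 128 B, header = 18 B, trailer = 4 B
Overhead bytes = header + trailer = 18 + 4 = 22
Total frame = payload + overhead = 128 + 22 = 150
Overhead % = 22 / 150 * 100 = 14.6667% -> 14.67% (2 dp)

14.67


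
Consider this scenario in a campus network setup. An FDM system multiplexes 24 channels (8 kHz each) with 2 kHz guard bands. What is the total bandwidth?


Given: 24 channels, 8 kHz each, guard = 2 kHz
Channel bandwidth = 24 * 8 = 192 kHz
Guard bands = 23 gaps * 2 kHz = 46 kHz
Total = 192 + 46 = 238 kHz

238


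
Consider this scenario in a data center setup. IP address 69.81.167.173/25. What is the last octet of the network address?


Given: IP = 69.81.167.173, prefix = /25
Subnet mask = 255.255.255.128
Last octet of IP: 173
Last octet of mask: 128
Network last octet = 173 AND 128 = 128

128


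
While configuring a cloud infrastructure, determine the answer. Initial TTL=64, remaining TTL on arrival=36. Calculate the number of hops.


Given: initial TTL = 64, received TTL = 36
Hops = initial TTL - received TTL
Hops = 64 - 36 = 28

28


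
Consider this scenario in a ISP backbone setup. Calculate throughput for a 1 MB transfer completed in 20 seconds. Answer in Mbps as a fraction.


Given: file = 1 MB, time = 20 s
File in Mb = 1 * 8 = 8 Mb
Throughput = 8 / 20 Mbps
Throughput = 2/5 Mbps

2/5


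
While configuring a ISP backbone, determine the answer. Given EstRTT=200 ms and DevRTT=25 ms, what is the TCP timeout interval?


Given: EstRTT = 200 ms, DevRTT = 25 ms
Timeout = EstRTT + 4 * DevRTT
4 * DevRTT = 4 * 25 = 100
Timeout = 200 + 100 = 300 ms

300


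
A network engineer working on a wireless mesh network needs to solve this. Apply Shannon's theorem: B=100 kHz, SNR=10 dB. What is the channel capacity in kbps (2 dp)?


Given: B = 100 kHz, SNR = 10 dB
SNR linear = 10^(10/10) = 10
1 + SNR = 11
log2(11) = 3.4594316186
C = 100 * 1000 * 3.4594316186 = 345943.1619 bps
C = 345.943162 kbps -> 345.94 kbps (2 dp)

345.94


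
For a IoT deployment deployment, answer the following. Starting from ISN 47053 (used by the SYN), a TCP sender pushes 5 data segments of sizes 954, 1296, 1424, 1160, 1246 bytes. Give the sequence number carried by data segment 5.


The SYN occupies sequence number ISN = 47053, so the first data byte is ISN + 1 = 47054.
SEQ of data segment i = (ISN + 1) + sum of payload sizes of segments 1..i-1.
Segment 1: SEQ = 47054, payload = 954 bytes
Segment 2: SEQ = 48008, payload = 1296 bytes
Segment 3: SEQ = 49304, payload = 1424 bytes
Segment 4: SEQ = 50728, payload = 1160 bytes
Segment 5: SEQ = 51888, payload = 1246 bytes
SEQ of segment 5 = 47054 + 954 + 1296 + 1424 + 1160 = 51888

51888
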